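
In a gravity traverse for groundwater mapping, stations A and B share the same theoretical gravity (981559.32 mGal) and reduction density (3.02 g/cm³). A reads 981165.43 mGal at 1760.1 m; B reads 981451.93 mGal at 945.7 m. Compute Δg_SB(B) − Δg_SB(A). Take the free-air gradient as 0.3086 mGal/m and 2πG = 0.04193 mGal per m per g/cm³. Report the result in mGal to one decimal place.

Δg_SB(A) = 981165.43 − 981559.32 + 0.3086×1760.1 − 0.04193×3.02×1760.1 = -73.60 mGal
Δg_SB(B) = 981451.93 − 981559.32 + 0.3086×945.7 − 0.04193×3.02×945.7 = 64.70 mGal
Difference = 64.70 − (-73.60) = 138.30 mGal

138.3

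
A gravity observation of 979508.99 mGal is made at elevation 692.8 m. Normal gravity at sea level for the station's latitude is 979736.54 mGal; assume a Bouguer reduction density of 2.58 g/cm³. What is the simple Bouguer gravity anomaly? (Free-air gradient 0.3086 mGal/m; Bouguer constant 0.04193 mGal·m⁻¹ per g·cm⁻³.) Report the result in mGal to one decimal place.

Free-air correction = 0.3086 × 692.8 = 213.80 mGal
Free-air anomaly = 979508.99 − 979736.54 + (213.80) = -13.75 mGal
Bouguer slab correction = 0.04193 × 2.58 × 692.8 = 74.95 mGal
Simple Bouguer anomaly = -13.75 − (74.95) = -88.70 mGal

-88.7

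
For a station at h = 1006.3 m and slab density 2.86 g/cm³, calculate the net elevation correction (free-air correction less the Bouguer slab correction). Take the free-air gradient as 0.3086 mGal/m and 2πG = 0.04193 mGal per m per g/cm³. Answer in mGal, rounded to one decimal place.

Combined gradient = 0.3086 − 0.04193 × 2.86 = 0.1886802 mGal/m
Combined elevation correction = 0.1886802 × 1006.3 = 189.9 mGal

189.9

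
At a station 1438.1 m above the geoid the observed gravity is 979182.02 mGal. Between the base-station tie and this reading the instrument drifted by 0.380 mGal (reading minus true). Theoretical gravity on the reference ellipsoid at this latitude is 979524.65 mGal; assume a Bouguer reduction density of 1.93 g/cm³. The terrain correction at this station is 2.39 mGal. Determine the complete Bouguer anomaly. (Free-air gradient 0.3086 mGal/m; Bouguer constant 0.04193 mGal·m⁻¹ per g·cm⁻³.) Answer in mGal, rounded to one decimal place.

Drift-corrected reading = 979182.02 − (0.380) = 979181.640 mGal
Free-air correction = 0.3086 × 1438.1 = 443.80 mGal
Free-air anomaly = 979181.640 − 979524.65 + (443.80) = 100.790 mGal
Bouguer slab correction = 0.04193 × 1.93 × 1438.1 = 116.38 mGal
Simple Bouguer anomaly = 100.790 − (116.38) = -15.590 mGal
Complete Bouguer anomaly = -15.590 + 2.39 = -13.200 mGal

-13.2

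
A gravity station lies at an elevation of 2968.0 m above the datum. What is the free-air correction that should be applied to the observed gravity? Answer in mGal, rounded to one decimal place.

915.9

Free-air correction = 0.3086 × 2968.0 = 915.9 mGal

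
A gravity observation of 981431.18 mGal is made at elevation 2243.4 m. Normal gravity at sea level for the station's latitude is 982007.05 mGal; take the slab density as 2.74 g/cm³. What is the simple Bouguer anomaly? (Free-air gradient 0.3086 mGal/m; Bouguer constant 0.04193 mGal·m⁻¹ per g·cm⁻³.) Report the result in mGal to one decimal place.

Free-air correction = 0.3086 × 2243.4 = 692.31 mGal
Free-air anomaly = 981431.18 − 982007.05 + (692.31) = 116.44 mGal
Bouguer slab correction = 0.04193 × 2.74 × 2243.4 = 257.74 mGal
Simple Bouguer anomaly = 116.44 − (257.74) = -141.30 mGal

-141.3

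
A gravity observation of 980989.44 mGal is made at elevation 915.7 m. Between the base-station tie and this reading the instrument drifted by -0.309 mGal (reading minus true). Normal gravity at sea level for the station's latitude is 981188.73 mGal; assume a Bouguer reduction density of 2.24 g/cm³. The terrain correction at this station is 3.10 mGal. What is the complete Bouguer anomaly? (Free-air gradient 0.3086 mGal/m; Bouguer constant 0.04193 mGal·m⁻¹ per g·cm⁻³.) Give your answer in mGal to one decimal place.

Drift-corrected reading = 980989.44 − (-0.309) = 980989.749 mGal
Free-air correction = 0.3086 × 915.7 = 282.59 mGal
Free-air anomaly = 980989.749 − 981188.73 + (282.59) = 83.609 mGal
Bouguer slab correction = 0.04193 × 2.24 × 915.7 = 86.01 mGal
Simple Bouguer anomaly = 83.609 − (86.01) = -2.401 mGal
Complete Bouguer anomaly = -2.401 + 3.10 = 0.699 mGal

0.7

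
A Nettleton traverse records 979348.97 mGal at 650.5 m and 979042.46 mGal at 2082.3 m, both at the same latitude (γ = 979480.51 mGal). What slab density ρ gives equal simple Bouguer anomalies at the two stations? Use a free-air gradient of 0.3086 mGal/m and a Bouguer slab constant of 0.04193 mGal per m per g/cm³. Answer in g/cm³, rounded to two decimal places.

2.25

Δg_obs = 979042.46 − 979348.97 = -306.51 mGal over Δh = 2082.3 − 650.5 = 1431.8 m
Equal Bouguer anomalies ⇒ Δg_obs + (0.3086 − 0.04193ρ)·Δh = 0
0.3086 − 0.04193ρ = −Δg_obs/Δh = 0.21407
ρ = (0.3086 − 0.21407) / 0.04193 = 2.25 g/cm³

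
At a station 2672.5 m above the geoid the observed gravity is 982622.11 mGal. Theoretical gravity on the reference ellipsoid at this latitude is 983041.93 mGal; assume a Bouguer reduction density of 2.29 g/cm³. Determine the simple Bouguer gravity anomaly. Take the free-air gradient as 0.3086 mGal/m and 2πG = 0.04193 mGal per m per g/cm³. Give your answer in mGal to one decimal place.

148.3

Free-air correction = 0.3086 × 2672.5 = 824.73 mGal
Free-air anomaly = 982622.11 − 983041.93 + (824.73) = 404.91 mGal
Bouguer slab correction = 0.04193 × 2.29 × 2672.5 = 256.61 mGal
Simple Bouguer anomaly = 404.91 − (256.61) = 148.30 mGal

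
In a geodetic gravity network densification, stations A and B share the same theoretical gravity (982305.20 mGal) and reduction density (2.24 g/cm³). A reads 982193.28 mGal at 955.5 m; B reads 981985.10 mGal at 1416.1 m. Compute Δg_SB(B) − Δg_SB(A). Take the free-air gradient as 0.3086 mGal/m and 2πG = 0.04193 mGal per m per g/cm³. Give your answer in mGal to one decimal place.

Δg_SB(A) = 982193.28 − 982305.20 + 0.3086×955.5 − 0.04193×2.24×955.5 = 93.20 mGal
Δg_SB(B) = 981985.10 − 982305.20 + 0.3086×1416.1 − 0.04193×2.24×1416.1 = -16.10 mGal
Difference = -16.10 − (93.20) = -109.30 mGal

-109.3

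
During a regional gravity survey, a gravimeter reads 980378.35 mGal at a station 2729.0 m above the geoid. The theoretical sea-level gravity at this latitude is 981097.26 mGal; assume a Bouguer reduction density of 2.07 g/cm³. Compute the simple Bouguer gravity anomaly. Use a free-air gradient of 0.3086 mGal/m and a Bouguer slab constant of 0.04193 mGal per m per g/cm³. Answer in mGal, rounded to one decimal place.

-113.6

Free-air correction = 0.3086 × 2729.0 = 842.17 mGal
Free-air anomaly = 980378.35 − 981097.26 + (842.17) = 123.26 mGal
Bouguer slab correction = 0.04193 × 2.07 × 2729.0 = 236.86 mGal
Simple Bouguer anomaly = 123.26 − (236.86) = -113.60 mGal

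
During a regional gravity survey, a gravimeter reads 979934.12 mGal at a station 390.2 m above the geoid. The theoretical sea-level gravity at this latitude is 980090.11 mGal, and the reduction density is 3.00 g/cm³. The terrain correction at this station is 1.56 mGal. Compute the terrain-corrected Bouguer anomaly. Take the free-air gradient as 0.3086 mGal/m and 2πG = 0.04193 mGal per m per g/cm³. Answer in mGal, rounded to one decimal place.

Free-air correction = 0.3086 × 390.2 = 120.42 mGal
Free-air anomaly = 979934.12 − 980090.11 + (120.42) = -35.57 mGal
Bouguer slab correction = 0.04193 × 3.00 × 390.2 = 49.08 mGal
Simple Bouguer anomaly = -35.57 − (49.08) = -84.65 mGal
Complete Bouguer anomaly = -84.65 + 1.56 = -83.09 mGal

-83.1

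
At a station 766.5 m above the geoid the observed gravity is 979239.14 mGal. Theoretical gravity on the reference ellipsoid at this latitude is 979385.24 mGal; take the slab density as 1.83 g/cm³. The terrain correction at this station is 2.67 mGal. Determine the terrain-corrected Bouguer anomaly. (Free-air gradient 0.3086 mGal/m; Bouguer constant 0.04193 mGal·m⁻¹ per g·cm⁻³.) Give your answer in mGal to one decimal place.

34.3

Free-air correction = 0.3086 × 766.5 = 236.54 mGal
Free-air anomaly = 979239.14 − 979385.24 + (236.54) = 90.44 mGal
Bouguer slab correction = 0.04193 × 1.83 × 766.5 = 58.82 mGal
Simple Bouguer anomaly = 90.44 − (58.82) = 31.62 mGal
Complete Bouguer anomaly = 31.62 + 2.67 = 34.29 mGal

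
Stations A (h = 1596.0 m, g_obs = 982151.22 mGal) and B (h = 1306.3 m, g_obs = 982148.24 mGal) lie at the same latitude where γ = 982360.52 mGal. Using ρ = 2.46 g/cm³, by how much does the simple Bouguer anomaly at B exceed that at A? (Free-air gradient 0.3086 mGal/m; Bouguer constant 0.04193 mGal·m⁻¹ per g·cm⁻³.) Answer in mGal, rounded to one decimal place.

-62.5

Δg_SB(A) = 982151.22 − 982360.52 + 0.3086×1596.0 − 0.04193×2.46×1596.0 = 118.60 mGal
Δg_SB(B) = 982148.24 − 982360.52 + 0.3086×1306.3 − 0.04193×2.46×1306.3 = 56.10 mGal
Difference = 56.10 − (118.60) = -62.50 mGal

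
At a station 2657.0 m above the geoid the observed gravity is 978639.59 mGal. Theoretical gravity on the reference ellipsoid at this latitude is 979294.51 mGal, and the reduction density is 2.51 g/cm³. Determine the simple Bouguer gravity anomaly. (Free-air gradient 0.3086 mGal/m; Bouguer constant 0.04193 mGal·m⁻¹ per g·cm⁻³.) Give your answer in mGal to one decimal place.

-114.6

Free-air correction = 0.3086 × 2657.0 = 819.95 mGal
Free-air anomaly = 978639.59 − 979294.51 + (819.95) = 165.03 mGal
Bouguer slab correction = 0.04193 × 2.51 × 2657.0 = 279.63 mGal
Simple Bouguer anomaly = 165.03 − (279.63) = -114.60 mGal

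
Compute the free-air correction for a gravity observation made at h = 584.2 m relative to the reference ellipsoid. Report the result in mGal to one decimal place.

Free-air correction = 0.3086 × 584.2 = 180.3 mGal

180.3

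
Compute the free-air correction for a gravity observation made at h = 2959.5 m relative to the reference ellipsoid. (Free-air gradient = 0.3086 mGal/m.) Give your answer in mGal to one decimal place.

Free-air correction = 0.3086 × 2959.5 = 913.3 mGal

913.3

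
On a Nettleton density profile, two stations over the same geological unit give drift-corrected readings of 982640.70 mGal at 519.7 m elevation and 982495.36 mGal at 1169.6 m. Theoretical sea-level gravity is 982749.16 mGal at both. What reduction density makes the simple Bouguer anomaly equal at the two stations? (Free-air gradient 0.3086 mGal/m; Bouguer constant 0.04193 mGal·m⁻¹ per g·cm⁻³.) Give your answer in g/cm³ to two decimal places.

2.03

Δg_obs = 982495.36 − 982640.70 = -145.34 mGal over Δh = 1169.6 − 519.7 = 649.9 m
Equal Bouguer anomalies ⇒ Δg_obs + (0.3086 − 0.04193ρ)·Δh = 0
0.3086 − 0.04193ρ = −Δg_obs/Δh = 0.22363
ρ = (0.3086 − 0.22363) / 0.04193 = 2.03 g/cm³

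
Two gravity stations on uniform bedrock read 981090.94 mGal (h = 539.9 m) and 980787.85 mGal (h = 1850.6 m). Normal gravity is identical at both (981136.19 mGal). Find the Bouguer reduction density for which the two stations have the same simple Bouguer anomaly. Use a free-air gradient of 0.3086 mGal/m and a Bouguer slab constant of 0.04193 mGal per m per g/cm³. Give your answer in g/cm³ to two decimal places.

Δg_obs = 980787.85 − 981090.94 = -303.09 mGal over Δh = 1850.6 − 539.9 = 1310.7 m
Equal Bouguer anomalies ⇒ Δg_obs + (0.3086 − 0.04193ρ)·Δh = 0
0.3086 − 0.04193ρ = −Δg_obs/Δh = 0.23124
ρ = (0.3086 − 0.23124) / 0.04193 = 1.84 g/cm³

1.84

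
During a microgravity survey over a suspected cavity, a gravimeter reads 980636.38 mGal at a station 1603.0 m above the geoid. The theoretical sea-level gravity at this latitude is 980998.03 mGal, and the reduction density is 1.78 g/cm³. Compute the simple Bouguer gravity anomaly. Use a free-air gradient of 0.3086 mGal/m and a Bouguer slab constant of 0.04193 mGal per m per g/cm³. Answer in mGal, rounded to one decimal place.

13.4

Free-air correction = 0.3086 × 1603.0 = 494.69 mGal
Free-air anomaly = 980636.38 − 980998.03 + (494.69) = 133.04 mGal
Bouguer slab correction = 0.04193 × 1.78 × 1603.0 = 119.64 mGal
Simple Bouguer anomaly = 133.04 − (119.64) = 13.40 mGal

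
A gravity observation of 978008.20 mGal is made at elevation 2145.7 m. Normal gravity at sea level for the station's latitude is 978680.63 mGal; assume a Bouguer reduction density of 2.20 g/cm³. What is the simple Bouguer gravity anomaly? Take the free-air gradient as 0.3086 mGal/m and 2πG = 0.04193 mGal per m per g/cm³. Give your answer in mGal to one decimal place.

Free-air correction = 0.3086 × 2145.7 = 662.16 mGal
Free-air anomaly = 978008.20 − 978680.63 + (662.16) = -10.27 mGal
Bouguer slab correction = 0.04193 × 2.20 × 2145.7 = 197.93 mGal
Simple Bouguer anomaly = -10.27 − (197.93) = -208.20 mGal

-208.2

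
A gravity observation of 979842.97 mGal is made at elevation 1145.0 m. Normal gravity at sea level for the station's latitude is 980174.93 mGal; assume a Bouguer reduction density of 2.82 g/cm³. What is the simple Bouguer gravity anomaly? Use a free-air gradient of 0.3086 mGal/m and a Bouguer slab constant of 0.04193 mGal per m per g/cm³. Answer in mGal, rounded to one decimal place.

Free-air correction = 0.3086 × 1145.0 = 353.35 mGal
Free-air anomaly = 979842.97 − 980174.93 + (353.35) = 21.39 mGal
Bouguer slab correction = 0.04193 × 2.82 × 1145.0 = 135.39 mGal
Simple Bouguer anomaly = 21.39 − (135.39) = -114.00 mGal

-114.0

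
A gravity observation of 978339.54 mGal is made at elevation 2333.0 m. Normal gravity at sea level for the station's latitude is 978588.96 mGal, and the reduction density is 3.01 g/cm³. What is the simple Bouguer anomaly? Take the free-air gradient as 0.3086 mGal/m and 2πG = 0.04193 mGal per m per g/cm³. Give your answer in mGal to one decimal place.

Free-air correction = 0.3086 × 2333.0 = 719.96 mGal
Free-air anomaly = 978339.54 − 978588.96 + (719.96) = 470.54 mGal
Bouguer slab correction = 0.04193 × 3.01 × 2333.0 = 294.45 mGal
Simple Bouguer anomaly = 470.54 − (294.45) = 176.09 mGal

176.1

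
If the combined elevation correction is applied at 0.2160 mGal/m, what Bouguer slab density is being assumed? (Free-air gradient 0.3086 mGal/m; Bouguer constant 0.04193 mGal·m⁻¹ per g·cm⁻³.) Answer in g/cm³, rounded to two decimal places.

2.21

0.2160 = 0.3086 − 0.04193 × ρ
ρ = (0.3086 − 0.2160) / 0.04193 = 2.21 g/cm³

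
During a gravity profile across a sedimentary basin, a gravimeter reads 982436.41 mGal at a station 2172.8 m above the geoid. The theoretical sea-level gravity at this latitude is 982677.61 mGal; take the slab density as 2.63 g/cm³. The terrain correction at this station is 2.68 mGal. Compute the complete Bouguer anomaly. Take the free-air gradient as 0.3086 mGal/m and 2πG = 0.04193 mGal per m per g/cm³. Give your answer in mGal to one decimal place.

Free-air correction = 0.3086 × 2172.8 = 670.53 mGal
Free-air anomaly = 982436.41 − 982677.61 + (670.53) = 429.33 mGal
Bouguer slab correction = 0.04193 × 2.63 × 2172.8 = 239.61 mGal
Simple Bouguer anomaly = 429.33 − (239.61) = 189.72 mGal
Complete Bouguer anomaly = 189.72 + 2.68 = 192.40 mGal

192.4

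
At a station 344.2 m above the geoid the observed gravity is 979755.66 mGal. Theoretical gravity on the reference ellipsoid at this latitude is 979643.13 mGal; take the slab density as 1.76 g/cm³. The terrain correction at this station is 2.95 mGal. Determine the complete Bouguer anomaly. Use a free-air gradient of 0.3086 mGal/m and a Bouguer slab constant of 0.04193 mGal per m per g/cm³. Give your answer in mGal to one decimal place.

196.3

Free-air correction = 0.3086 × 344.2 = 106.22 mGal
Free-air anomaly = 979755.66 − 979643.13 + (106.22) = 218.75 mGal
Bouguer slab correction = 0.04193 × 1.76 × 344.2 = 25.40 mGal
Simple Bouguer anomaly = 218.75 − (25.40) = 193.35 mGal
Complete Bouguer anomaly = 193.35 + 2.95 = 196.30 mGal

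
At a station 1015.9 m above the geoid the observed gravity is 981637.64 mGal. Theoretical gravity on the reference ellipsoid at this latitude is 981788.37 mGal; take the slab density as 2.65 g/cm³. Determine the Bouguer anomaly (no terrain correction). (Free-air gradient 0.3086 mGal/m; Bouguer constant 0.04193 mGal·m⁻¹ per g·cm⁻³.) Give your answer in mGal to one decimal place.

49.9

Free-air correction = 0.3086 × 1015.9 = 313.51 mGal
Free-air anomaly = 981637.64 − 981788.37 + (313.51) = 162.78 mGal
Bouguer slab correction = 0.04193 × 2.65 × 1015.9 = 112.88 mGal
Simple Bouguer anomaly = 162.78 − (112.88) = 49.90 mGal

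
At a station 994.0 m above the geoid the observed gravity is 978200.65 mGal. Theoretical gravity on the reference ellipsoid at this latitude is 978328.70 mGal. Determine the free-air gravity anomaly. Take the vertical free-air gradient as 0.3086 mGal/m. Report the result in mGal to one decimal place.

Free-air correction = 0.3086 × 994.0 = 306.75 mGal
Free-air anomaly = 978200.65 − 978328.70 + (306.75) = 178.70 mGal

178.7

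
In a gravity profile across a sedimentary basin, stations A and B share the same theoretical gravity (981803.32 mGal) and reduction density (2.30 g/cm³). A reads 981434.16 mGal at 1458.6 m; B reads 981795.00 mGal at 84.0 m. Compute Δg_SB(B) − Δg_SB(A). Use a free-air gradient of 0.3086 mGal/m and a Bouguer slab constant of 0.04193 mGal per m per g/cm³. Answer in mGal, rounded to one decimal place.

69.2

Δg_SB(A) = 981434.16 − 981803.32 + 0.3086×1458.6 − 0.04193×2.30×1458.6 = -59.70 mGal
Δg_SB(B) = 981795.00 − 981803.32 + 0.3086×84.0 − 0.04193×2.30×84.0 = 9.50 mGal
Difference = 9.50 − (-59.70) = 69.20 mGal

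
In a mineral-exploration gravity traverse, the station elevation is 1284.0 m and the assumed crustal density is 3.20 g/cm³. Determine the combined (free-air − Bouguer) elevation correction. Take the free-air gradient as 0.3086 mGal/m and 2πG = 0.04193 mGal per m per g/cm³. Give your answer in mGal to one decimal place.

224.0

Combined gradient = 0.3086 − 0.04193 × 3.20 = 0.1744240 mGal/m
Combined elevation correction = 0.1744240 × 1284.0 = 224.0 mGal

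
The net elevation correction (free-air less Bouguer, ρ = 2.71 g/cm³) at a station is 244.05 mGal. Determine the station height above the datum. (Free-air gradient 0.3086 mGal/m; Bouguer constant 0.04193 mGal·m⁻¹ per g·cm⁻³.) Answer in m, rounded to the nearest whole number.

1252

Combined gradient = 0.3086 − 0.04193 × 2.71 = 0.1949697 mGal/m
h = 244.05 / 0.1949697 = 1251.73 m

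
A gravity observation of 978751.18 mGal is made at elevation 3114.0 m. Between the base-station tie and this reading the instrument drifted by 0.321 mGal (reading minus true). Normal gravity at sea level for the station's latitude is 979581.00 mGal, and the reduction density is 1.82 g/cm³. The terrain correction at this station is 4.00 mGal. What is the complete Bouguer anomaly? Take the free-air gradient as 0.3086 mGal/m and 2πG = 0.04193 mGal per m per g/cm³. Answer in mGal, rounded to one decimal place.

-102.8

Drift-corrected reading = 978751.18 − (0.321) = 978750.859 mGal
Free-air correction = 0.3086 × 3114.0 = 960.98 mGal
Free-air anomaly = 978750.859 − 979581.00 + (960.98) = 130.839 mGal
Bouguer slab correction = 0.04193 × 1.82 × 3114.0 = 237.64 mGal
Simple Bouguer anomaly = 130.839 − (237.64) = -106.801 mGal
Complete Bouguer anomaly = -106.801 + 4.00 = -102.801 mGal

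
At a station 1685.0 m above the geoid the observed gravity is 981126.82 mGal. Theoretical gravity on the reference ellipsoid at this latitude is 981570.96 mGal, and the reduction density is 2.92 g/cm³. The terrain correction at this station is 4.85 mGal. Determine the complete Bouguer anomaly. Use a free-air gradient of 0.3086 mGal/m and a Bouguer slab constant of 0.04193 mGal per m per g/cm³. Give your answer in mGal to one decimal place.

Free-air correction = 0.3086 × 1685.0 = 519.99 mGal
Free-air anomaly = 981126.82 − 981570.96 + (519.99) = 75.85 mGal
Bouguer slab correction = 0.04193 × 2.92 × 1685.0 = 206.30 mGal
Simple Bouguer anomaly = 75.85 − (206.30) = -130.45 mGal
Complete Bouguer anomaly = -130.45 + 4.85 = -125.60 mGal

-125.6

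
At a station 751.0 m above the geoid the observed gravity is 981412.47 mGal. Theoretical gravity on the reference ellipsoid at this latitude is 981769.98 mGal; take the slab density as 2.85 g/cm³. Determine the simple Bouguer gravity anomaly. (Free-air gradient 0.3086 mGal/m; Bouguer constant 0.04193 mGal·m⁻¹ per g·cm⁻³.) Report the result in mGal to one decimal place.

Free-air correction = 0.3086 × 751.0 = 231.76 mGal
Free-air anomaly = 981412.47 − 981769.98 + (231.76) = -125.75 mGal
Bouguer slab correction = 0.04193 × 2.85 × 751.0 = 89.74 mGal
Simple Bouguer anomaly = -125.75 − (89.74) = -215.49 mGal

-215.5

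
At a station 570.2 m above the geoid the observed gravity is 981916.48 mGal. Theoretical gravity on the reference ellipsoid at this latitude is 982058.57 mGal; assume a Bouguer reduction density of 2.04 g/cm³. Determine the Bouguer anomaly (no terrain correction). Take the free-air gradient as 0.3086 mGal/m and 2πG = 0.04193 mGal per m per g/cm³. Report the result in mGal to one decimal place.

-14.9

Free-air correction = 0.3086 × 570.2 = 175.96 mGal
Free-air anomaly = 981916.48 − 982058.57 + (175.96) = 33.87 mGal
Bouguer slab correction = 0.04193 × 2.04 × 570.2 = 48.77 mGal
Simple Bouguer anomaly = 33.87 − (48.77) = -14.90 mGal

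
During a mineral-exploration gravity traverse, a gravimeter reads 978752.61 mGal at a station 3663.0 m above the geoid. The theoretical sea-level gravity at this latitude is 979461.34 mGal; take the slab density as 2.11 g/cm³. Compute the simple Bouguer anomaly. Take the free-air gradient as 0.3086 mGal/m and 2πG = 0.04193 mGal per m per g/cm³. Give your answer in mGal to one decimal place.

Free-air correction = 0.3086 × 3663.0 = 1130.40 mGal
Free-air anomaly = 978752.61 − 979461.34 + (1130.40) = 421.67 mGal
Bouguer slab correction = 0.04193 × 2.11 × 3663.0 = 324.07 mGal
Simple Bouguer anomaly = 421.67 − (324.07) = 97.60 mGal

97.6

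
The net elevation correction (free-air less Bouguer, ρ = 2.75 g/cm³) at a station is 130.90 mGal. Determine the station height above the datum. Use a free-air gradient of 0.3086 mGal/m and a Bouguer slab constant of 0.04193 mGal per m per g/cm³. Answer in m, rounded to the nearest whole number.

Combined gradient = 0.3086 − 0.04193 × 2.75 = 0.1932925 mGal/m
h = 130.90 / 0.1932925 = 677.21 m

677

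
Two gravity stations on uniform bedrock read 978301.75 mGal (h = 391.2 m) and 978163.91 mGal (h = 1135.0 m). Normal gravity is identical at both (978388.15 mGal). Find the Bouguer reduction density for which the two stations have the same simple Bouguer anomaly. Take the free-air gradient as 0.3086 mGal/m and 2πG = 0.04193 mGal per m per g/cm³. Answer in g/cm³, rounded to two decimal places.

Δg_obs = 978163.91 − 978301.75 = -137.84 mGal over Δh = 1135.0 − 391.2 = 743.8 m
Equal Bouguer anomalies ⇒ Δg_obs + (0.3086 − 0.04193ρ)·Δh = 0
0.3086 − 0.04193ρ = −Δg_obs/Δh = 0.18532
ρ = (0.3086 − 0.18532) / 0.04193 = 2.94 g/cm³

2.94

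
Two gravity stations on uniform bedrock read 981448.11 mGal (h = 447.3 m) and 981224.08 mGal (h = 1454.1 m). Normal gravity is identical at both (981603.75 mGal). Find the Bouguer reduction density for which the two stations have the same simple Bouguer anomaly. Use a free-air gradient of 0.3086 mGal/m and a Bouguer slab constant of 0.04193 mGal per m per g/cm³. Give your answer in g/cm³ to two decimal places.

Δg_obs = 981224.08 − 981448.11 = -224.03 mGal over Δh = 1454.1 − 447.3 = 1006.8 m
Equal Bouguer anomalies ⇒ Δg_obs + (0.3086 − 0.04193ρ)·Δh = 0
0.3086 − 0.04193ρ = −Δg_obs/Δh = 0.22252
ρ = (0.3086 − 0.22252) / 0.04193 = 2.05 g/cm³

2.05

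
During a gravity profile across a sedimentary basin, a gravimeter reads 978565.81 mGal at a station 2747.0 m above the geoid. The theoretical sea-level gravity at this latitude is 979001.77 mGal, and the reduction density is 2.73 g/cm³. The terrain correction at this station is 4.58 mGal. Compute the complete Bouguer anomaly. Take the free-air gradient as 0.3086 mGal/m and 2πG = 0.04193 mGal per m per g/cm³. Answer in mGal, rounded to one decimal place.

Free-air correction = 0.3086 × 2747.0 = 847.72 mGal
Free-air anomaly = 978565.81 − 979001.77 + (847.72) = 411.76 mGal
Bouguer slab correction = 0.04193 × 2.73 × 2747.0 = 314.45 mGal
Simple Bouguer anomaly = 411.76 − (314.45) = 97.31 mGal
Complete Bouguer anomaly = 97.31 + 4.58 = 101.89 mGal

101.9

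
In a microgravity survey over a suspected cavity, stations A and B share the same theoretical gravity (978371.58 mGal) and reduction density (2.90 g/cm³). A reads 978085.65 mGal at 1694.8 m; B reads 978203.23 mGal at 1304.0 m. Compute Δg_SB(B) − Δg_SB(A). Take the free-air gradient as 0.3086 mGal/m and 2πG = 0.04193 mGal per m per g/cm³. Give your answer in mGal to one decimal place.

44.5

Δg_SB(A) = 978085.65 − 978371.58 + 0.3086×1694.8 − 0.04193×2.90×1694.8 = 31.00 mGal
Δg_SB(B) = 978203.23 − 978371.58 + 0.3086×1304.0 − 0.04193×2.90×1304.0 = 75.50 mGal
Difference = 75.50 − (31.00) = 44.50 mGal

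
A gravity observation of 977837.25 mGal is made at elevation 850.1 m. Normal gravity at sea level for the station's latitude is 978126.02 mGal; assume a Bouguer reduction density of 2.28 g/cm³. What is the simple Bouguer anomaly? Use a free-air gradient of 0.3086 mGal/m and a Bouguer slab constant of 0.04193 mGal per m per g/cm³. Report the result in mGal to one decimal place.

Free-air correction = 0.3086 × 850.1 = 262.34 mGal
Free-air anomaly = 977837.25 − 978126.02 + (262.34) = -26.43 mGal
Bouguer slab correction = 0.04193 × 2.28 × 850.1 = 81.27 mGal
Simple Bouguer anomaly = -26.43 − (81.27) = -107.70 mGal

-107.7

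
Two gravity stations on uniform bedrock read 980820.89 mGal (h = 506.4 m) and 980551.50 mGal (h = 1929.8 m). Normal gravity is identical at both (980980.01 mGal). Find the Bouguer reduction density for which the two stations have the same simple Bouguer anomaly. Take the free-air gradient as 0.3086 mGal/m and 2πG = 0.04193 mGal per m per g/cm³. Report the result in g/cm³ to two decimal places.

Δg_obs = 980551.50 − 980820.89 = -269.39 mGal over Δh = 1929.8 − 506.4 = 1423.4 m
Equal Bouguer anomalies ⇒ Δg_obs + (0.3086 − 0.04193ρ)·Δh = 0
0.3086 − 0.04193ρ = −Δg_obs/Δh = 0.18926
ρ = (0.3086 − 0.18926) / 0.04193 = 2.85 g/cm³

2.85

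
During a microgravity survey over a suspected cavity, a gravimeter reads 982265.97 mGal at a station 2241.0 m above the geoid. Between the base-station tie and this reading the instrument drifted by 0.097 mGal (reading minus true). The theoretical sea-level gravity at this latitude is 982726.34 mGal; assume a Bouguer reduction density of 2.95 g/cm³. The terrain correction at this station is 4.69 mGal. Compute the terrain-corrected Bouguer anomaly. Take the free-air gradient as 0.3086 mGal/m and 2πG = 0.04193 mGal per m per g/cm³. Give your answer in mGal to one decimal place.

Drift-corrected reading = 982265.97 − (0.097) = 982265.873 mGal
Free-air correction = 0.3086 × 2241.0 = 691.57 mGal
Free-air anomaly = 982265.873 − 982726.34 + (691.57) = 231.103 mGal
Bouguer slab correction = 0.04193 × 2.95 × 2241.0 = 277.20 mGal
Simple Bouguer anomaly = 231.103 − (277.20) = -46.097 mGal
Complete Bouguer anomaly = -46.097 + 4.69 = -41.407 mGal

-41.4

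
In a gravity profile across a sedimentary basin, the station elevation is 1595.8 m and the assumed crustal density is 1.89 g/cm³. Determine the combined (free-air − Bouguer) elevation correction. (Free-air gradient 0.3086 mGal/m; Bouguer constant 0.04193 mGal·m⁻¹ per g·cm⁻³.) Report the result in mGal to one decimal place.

366.0

Combined gradient = 0.3086 − 0.04193 × 1.89 = 0.2293523 mGal/m
Combined elevation correction = 0.2293523 × 1595.8 = 366.0 mGal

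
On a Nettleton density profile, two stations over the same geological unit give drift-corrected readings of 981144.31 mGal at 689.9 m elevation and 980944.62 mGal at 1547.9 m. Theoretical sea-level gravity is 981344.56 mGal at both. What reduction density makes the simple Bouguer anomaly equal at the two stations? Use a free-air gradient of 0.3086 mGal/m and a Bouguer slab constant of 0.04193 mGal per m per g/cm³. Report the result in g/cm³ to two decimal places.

1.81

Δg_obs = 980944.62 − 981144.31 = -199.69 mGal over Δh = 1547.9 − 689.9 = 858.0 m
Equal Bouguer anomalies ⇒ Δg_obs + (0.3086 − 0.04193ρ)·Δh = 0
0.3086 − 0.04193ρ = −Δg_obs/Δh = 0.23274
ρ = (0.3086 − 0.23274) / 0.04193 = 1.81 g/cm³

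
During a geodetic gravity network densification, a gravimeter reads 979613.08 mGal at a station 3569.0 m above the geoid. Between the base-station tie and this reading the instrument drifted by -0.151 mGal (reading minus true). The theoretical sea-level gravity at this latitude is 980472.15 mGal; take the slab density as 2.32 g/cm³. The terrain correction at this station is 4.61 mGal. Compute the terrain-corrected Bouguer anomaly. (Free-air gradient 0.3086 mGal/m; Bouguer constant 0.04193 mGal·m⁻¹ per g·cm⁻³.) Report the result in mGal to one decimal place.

Drift-corrected reading = 979613.08 − (-0.151) = 979613.231 mGal
Free-air correction = 0.3086 × 3569.0 = 1101.39 mGal
Free-air anomaly = 979613.231 − 980472.15 + (1101.39) = 242.471 mGal
Bouguer slab correction = 0.04193 × 2.32 × 3569.0 = 347.18 mGal
Simple Bouguer anomaly = 242.471 − (347.18) = -104.709 mGal
Complete Bouguer anomaly = -104.709 + 4.61 = -100.099 mGal

-100.1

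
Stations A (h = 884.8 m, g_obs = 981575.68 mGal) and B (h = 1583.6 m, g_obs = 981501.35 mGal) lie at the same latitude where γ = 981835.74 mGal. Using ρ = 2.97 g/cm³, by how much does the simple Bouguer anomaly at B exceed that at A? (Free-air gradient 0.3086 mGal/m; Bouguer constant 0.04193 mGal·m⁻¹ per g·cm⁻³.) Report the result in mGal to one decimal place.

Δg_SB(A) = 981575.68 − 981835.74 + 0.3086×884.8 − 0.04193×2.97×884.8 = -97.20 mGal
Δg_SB(B) = 981501.35 − 981835.74 + 0.3086×1583.6 − 0.04193×2.97×1583.6 = -42.90 mGal
Difference = -42.90 − (-97.20) = 54.30 mGal

54.3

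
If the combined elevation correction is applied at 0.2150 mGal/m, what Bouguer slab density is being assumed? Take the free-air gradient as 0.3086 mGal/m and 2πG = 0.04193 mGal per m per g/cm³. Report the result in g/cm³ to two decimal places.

0.2150 = 0.3086 − 0.04193 × ρ
ρ = (0.3086 − 0.2150) / 0.04193 = 2.23 g/cm³

2.23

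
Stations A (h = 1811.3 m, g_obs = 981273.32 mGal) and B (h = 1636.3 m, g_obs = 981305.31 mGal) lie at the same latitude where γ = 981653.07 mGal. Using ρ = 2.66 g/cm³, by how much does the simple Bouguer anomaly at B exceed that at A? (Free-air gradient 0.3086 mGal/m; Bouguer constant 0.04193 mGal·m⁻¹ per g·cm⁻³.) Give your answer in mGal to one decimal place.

Δg_SB(A) = 981273.32 − 981653.07 + 0.3086×1811.3 − 0.04193×2.66×1811.3 = -22.80 mGal
Δg_SB(B) = 981305.31 − 981653.07 + 0.3086×1636.3 − 0.04193×2.66×1636.3 = -25.30 mGal
Difference = -25.30 − (-22.80) = -2.50 mGal

-2.5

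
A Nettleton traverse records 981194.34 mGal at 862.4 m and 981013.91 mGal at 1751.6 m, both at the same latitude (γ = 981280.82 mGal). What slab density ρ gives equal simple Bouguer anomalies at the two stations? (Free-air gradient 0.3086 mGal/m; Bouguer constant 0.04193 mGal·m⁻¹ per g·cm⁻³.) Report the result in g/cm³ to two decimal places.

2.52

Δg_obs = 981013.91 − 981194.34 = -180.43 mGal over Δh = 1751.6 − 862.4 = 889.2 m
Equal Bouguer anomalies ⇒ Δg_obs + (0.3086 − 0.04193ρ)·Δh = 0
0.3086 − 0.04193ρ = −Δg_obs/Δh = 0.20291
ρ = (0.3086 − 0.20291) / 0.04193 = 2.52 g/cm³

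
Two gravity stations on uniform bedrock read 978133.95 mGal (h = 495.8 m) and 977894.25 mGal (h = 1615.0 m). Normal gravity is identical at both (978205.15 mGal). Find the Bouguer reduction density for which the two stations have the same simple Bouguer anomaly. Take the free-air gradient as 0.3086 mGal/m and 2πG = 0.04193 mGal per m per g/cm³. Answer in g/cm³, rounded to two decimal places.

Δg_obs = 977894.25 − 978133.95 = -239.70 mGal over Δh = 1615.0 − 495.8 = 1119.2 m
Equal Bouguer anomalies ⇒ Δg_obs + (0.3086 − 0.04193ρ)·Δh = 0
0.3086 − 0.04193ρ = −Δg_obs/Δh = 0.21417
ρ = (0.3086 − 0.21417) / 0.04193 = 2.25 g/cm³

2.25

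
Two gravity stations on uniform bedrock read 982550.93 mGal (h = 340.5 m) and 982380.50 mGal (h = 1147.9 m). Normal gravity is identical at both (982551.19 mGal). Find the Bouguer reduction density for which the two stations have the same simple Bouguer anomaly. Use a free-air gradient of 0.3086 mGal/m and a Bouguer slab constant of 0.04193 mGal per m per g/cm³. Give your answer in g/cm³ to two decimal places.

2.33

Δg_obs = 982380.50 − 982550.93 = -170.43 mGal over Δh = 1147.9 − 340.5 = 807.4 m
Equal Bouguer anomalies ⇒ Δg_obs + (0.3086 − 0.04193ρ)·Δh = 0
0.3086 − 0.04193ρ = −Δg_obs/Δh = 0.21108
ρ = (0.3086 − 0.21108) / 0.04193 = 2.33 g/cm³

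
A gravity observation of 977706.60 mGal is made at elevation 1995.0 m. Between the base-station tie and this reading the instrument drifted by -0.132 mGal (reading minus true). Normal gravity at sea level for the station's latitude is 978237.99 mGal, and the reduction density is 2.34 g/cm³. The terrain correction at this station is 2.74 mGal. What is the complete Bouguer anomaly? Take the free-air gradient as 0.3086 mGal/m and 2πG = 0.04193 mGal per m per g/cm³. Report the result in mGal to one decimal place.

-108.6

Drift-corrected reading = 977706.60 − (-0.132) = 977706.732 mGal
Free-air correction = 0.3086 × 1995.0 = 615.66 mGal
Free-air anomaly = 977706.732 − 978237.99 + (615.66) = 84.402 mGal
Bouguer slab correction = 0.04193 × 2.34 × 1995.0 = 195.74 mGal
Simple Bouguer anomaly = 84.402 − (195.74) = -111.338 mGal
Complete Bouguer anomaly = -111.338 + 2.74 = -108.598 mGal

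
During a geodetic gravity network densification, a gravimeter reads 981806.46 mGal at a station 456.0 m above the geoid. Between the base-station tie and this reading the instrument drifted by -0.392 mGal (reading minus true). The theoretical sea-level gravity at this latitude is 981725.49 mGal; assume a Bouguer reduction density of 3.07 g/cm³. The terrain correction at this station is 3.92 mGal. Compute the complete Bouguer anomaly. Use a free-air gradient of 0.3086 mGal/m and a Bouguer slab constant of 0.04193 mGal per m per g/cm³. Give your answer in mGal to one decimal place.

Drift-corrected reading = 981806.46 − (-0.392) = 981806.852 mGal
Free-air correction = 0.3086 × 456.0 = 140.72 mGal
Free-air anomaly = 981806.852 − 981725.49 + (140.72) = 222.082 mGal
Bouguer slab correction = 0.04193 × 3.07 × 456.0 = 58.70 mGal
Simple Bouguer anomaly = 222.082 − (58.70) = 163.382 mGal
Complete Bouguer anomaly = 163.382 + 3.92 = 167.302 mGal

167.3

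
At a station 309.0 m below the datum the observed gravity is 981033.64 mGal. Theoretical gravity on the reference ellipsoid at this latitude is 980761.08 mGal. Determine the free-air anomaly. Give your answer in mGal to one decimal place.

Free-air correction = 0.3086 × -309.0 = -95.36 mGal
Free-air anomaly = 981033.64 − 980761.08 + (-95.36) = 177.20 mGal

177.2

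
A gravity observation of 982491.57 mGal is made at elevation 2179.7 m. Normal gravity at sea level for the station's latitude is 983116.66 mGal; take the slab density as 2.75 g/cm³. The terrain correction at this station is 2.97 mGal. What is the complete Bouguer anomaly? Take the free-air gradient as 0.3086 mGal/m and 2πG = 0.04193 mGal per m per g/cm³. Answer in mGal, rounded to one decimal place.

-200.8

Free-air correction = 0.3086 × 2179.7 = 672.66 mGal
Free-air anomaly = 982491.57 − 983116.66 + (672.66) = 47.57 mGal
Bouguer slab correction = 0.04193 × 2.75 × 2179.7 = 251.34 mGal
Simple Bouguer anomaly = 47.57 − (251.34) = -203.77 mGal
Complete Bouguer anomaly = -203.77 + 2.97 = -200.80 mGal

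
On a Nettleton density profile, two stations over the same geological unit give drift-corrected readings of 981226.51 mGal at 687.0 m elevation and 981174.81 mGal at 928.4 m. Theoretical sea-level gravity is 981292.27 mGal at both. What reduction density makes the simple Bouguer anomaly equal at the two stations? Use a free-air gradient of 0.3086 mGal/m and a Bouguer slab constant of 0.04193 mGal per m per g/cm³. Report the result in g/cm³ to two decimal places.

2.25

Δg_obs = 981174.81 − 981226.51 = -51.70 mGal over Δh = 928.4 − 687.0 = 241.4 m
Equal Bouguer anomalies ⇒ Δg_obs + (0.3086 − 0.04193ρ)·Δh = 0
0.3086 − 0.04193ρ = −Δg_obs/Δh = 0.21417
ρ = (0.3086 − 0.21417) / 0.04193 = 2.25 g/cm³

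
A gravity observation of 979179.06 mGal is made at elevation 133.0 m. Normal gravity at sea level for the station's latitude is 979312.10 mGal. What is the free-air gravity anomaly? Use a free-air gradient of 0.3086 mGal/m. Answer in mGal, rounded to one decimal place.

Free-air correction = 0.3086 × 133.0 = 41.04 mGal
Free-air anomaly = 979179.06 − 979312.10 + (41.04) = -92.00 mGal

-92.0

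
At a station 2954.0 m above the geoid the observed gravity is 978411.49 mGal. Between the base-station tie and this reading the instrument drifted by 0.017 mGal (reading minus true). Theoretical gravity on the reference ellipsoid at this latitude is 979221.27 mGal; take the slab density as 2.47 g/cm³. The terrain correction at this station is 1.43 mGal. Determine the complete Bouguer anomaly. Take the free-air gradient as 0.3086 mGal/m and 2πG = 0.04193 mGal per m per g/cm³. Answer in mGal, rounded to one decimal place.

-202.7

Drift-corrected reading = 978411.49 − (0.017) = 978411.473 mGal
Free-air correction = 0.3086 × 2954.0 = 911.60 mGal
Free-air anomaly = 978411.473 − 979221.27 + (911.60) = 101.803 mGal
Bouguer slab correction = 0.04193 × 2.47 × 2954.0 = 305.94 mGal
Simple Bouguer anomaly = 101.803 − (305.94) = -204.137 mGal
Complete Bouguer anomaly = -204.137 + 1.43 = -202.707 mGal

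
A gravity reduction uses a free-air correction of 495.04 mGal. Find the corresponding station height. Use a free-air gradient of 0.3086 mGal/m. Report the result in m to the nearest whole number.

1604

h = 495.04 / 0.3086 = 1604.15 m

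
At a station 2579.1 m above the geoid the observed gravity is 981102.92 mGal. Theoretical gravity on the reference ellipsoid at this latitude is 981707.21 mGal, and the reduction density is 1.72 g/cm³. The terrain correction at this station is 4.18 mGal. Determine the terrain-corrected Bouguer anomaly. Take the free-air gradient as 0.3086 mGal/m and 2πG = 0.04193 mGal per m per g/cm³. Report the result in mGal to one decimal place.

9.8

Free-air correction = 0.3086 × 2579.1 = 795.91 mGal
Free-air anomaly = 981102.92 − 981707.21 + (795.91) = 191.62 mGal
Bouguer slab correction = 0.04193 × 1.72 × 2579.1 = 186.00 mGal
Simple Bouguer anomaly = 191.62 − (186.00) = 5.62 mGal
Complete Bouguer anomaly = 5.62 + 4.18 = 9.80 mGal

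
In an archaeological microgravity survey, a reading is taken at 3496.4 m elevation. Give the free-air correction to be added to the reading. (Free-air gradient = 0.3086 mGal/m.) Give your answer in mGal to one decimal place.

1079.0

Free-air correction = 0.3086 × 3496.4 = 1079.0 mGal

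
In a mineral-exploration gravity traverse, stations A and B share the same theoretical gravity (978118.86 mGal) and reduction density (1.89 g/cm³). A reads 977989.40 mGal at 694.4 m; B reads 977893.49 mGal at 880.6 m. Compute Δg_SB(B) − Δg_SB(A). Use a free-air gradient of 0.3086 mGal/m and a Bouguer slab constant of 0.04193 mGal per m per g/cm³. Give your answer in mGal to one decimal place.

-53.2

Δg_SB(A) = 977989.40 − 978118.86 + 0.3086×694.4 − 0.04193×1.89×694.4 = 29.80 mGal
Δg_SB(B) = 977893.49 − 978118.86 + 0.3086×880.6 − 0.04193×1.89×880.6 = -23.40 mGal
Difference = -23.40 − (29.80) = -53.20 mGal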